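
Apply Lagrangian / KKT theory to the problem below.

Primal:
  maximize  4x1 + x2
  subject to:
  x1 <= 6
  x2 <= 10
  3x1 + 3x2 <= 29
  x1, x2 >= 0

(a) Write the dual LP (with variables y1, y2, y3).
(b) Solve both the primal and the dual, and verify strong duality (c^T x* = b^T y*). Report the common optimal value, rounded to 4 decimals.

The standard primal-dual pair for 'max c^T x s.t. A x <= b, x >= 0' is:
  Dual:  min b^T y  s.t.  A^T y >= c,  y >= 0.

So the dual LP is:
  minimize  6y1 + 10y2 + 29y3
  subject to:
    y1 + 3y3 >= 4
    y2 + 3y3 >= 1
    y1, y2, y3 >= 0

Solving the primal: x* = (6, 3.6667).
  primal value c^T x* = 27.6667.
Solving the dual: y* = (3, 0, 0.3333).
  dual value b^T y* = 27.6667.
Strong duality: c^T x* = b^T y*. Confirmed.

27.6667


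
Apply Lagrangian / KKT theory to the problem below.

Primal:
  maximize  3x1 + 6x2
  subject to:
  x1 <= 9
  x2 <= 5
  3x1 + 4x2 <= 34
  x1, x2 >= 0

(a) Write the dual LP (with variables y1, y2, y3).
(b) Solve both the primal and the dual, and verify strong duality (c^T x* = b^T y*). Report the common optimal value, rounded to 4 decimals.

The standard primal-dual pair for 'max c^T x s.t. A x <= b, x >= 0' is:
  Dual:  min b^T y  s.t.  A^T y >= c,  y >= 0.

So the dual LP is:
  minimize  9y1 + 5y2 + 34y3
  subject to:
    y1 + 3y3 >= 3
    y2 + 4y3 >= 6
    y1, y2, y3 >= 0

Solving the primal: x* = (4.6667, 5).
  primal value c^T x* = 44.
Solving the dual: y* = (0, 2, 1).
  dual value b^T y* = 44.
Strong duality: c^T x* = b^T y*. Confirmed.

44


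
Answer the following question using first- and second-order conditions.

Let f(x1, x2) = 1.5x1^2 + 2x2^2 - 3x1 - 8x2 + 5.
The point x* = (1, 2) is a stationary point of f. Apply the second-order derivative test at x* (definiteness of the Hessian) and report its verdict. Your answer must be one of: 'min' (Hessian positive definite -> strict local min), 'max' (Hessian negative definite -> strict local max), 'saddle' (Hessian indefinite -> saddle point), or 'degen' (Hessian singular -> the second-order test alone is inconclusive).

Compute the Hessian H = grad^2 f:
  H = [[3, 0], [0, 4]]
Verify stationarity: grad f(x*) = H x* + g = (0, 0).
Eigenvalues of H: 3, 4.
Both eigenvalues > 0, so H is positive definite -> x* is a strict local min.

min


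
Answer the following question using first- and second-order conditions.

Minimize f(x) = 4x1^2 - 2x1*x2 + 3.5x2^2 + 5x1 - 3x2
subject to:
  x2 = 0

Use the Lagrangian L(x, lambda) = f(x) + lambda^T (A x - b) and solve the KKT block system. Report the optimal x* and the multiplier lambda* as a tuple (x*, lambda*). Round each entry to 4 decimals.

Form the Lagrangian:
  L(x, lambda) = (1/2) x^T Q x + c^T x + lambda^T (A x - b)
Stationarity (grad_x L = 0): Q x + c + A^T lambda = 0.
Primal feasibility: A x = b.

This gives the KKT block system:
  [ Q   A^T ] [ x     ]   [-c ]
  [ A    0  ] [ lambda ] = [ b ]

Solving the linear system:
  x*      = (-0.625, 0)
  lambda* = (1.75)
  f(x*)   = -1.5625

x* = (-0.625, 0), lambda* = (1.75)


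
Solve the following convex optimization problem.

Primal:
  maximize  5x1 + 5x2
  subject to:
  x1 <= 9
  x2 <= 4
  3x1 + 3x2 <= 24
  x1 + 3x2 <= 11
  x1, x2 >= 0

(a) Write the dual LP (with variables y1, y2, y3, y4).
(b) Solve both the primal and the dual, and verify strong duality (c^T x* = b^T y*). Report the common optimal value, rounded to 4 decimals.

The standard primal-dual pair for 'max c^T x s.t. A x <= b, x >= 0' is:
  Dual:  min b^T y  s.t.  A^T y >= c,  y >= 0.

So the dual LP is:
  minimize  9y1 + 4y2 + 24y3 + 11y4
  subject to:
    y1 + 3y3 + y4 >= 5
    y2 + 3y3 + 3y4 >= 5
    y1, y2, y3, y4 >= 0

Solving the primal: x* = (8, 0).
  primal value c^T x* = 40.
Solving the dual: y* = (0, 0, 1.6667, 0).
  dual value b^T y* = 40.
Strong duality: c^T x* = b^T y*. Confirmed.

40


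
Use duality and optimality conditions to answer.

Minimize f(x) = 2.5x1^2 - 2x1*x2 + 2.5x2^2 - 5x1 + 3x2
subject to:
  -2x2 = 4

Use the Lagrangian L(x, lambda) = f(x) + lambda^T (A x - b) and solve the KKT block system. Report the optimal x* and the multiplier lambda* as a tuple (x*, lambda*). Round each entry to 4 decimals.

Form the Lagrangian:
  L(x, lambda) = (1/2) x^T Q x + c^T x + lambda^T (A x - b)
Stationarity (grad_x L = 0): Q x + c + A^T lambda = 0.
Primal feasibility: A x = b.

This gives the KKT block system:
  [ Q   A^T ] [ x     ]   [-c ]
  [ A    0  ] [ lambda ] = [ b ]

Solving the linear system:
  x*      = (0.2, -2)
  lambda* = (-3.7)
  f(x*)   = 3.9

x* = (0.2, -2), lambda* = (-3.7)


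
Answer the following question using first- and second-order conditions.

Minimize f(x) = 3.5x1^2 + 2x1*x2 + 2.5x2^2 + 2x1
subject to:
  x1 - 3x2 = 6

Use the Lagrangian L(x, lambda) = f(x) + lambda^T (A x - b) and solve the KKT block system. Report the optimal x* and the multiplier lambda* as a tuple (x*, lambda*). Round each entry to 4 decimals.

Form the Lagrangian:
  L(x, lambda) = (1/2) x^T Q x + c^T x + lambda^T (A x - b)
Stationarity (grad_x L = 0): Q x + c + A^T lambda = 0.
Primal feasibility: A x = b.

This gives the KKT block system:
  [ Q   A^T ] [ x     ]   [-c ]
  [ A    0  ] [ lambda ] = [ b ]

Solving the linear system:
  x*      = (0.6, -1.8)
  lambda* = (-2.6)
  f(x*)   = 8.4

x* = (0.6, -1.8), lambda* = (-2.6)


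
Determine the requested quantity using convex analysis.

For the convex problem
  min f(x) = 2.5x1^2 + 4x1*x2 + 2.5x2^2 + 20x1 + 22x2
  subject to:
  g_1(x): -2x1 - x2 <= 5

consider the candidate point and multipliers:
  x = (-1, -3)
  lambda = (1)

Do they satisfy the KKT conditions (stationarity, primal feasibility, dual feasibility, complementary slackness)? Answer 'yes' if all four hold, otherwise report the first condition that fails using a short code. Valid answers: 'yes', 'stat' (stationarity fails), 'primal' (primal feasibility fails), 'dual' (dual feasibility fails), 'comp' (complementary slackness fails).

Gradient of f: grad f(x) = Q x + c = (3, 3)
Constraint values g_i(x) = a_i^T x - b_i:
  g_1((-1, -3)) = 0
Stationarity residual: grad f(x) + sum_i lambda_i a_i = (1, 2)
  -> stationarity FAILS
Primal feasibility (all g_i <= 0): OK
Dual feasibility (all lambda_i >= 0): OK
Complementary slackness (lambda_i * g_i(x) = 0 for all i): OK

Verdict: the first failing condition is stationarity -> stat.

stat


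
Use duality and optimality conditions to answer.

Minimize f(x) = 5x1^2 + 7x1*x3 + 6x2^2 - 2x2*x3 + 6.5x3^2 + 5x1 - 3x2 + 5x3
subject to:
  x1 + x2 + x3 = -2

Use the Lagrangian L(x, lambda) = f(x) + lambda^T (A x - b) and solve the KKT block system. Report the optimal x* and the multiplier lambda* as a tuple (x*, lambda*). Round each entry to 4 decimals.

Form the Lagrangian:
  L(x, lambda) = (1/2) x^T Q x + c^T x + lambda^T (A x - b)
Stationarity (grad_x L = 0): Q x + c + A^T lambda = 0.
Primal feasibility: A x = b.

This gives the KKT block system:
  [ Q   A^T ] [ x     ]   [-c ]
  [ A    0  ] [ lambda ] = [ b ]

Solving the linear system:
  x*      = (-0.8731, -0.5178, -0.6091)
  lambda* = (7.9949)
  f(x*)   = 5.066

x* = (-0.8731, -0.5178, -0.6091), lambda* = (7.9949)


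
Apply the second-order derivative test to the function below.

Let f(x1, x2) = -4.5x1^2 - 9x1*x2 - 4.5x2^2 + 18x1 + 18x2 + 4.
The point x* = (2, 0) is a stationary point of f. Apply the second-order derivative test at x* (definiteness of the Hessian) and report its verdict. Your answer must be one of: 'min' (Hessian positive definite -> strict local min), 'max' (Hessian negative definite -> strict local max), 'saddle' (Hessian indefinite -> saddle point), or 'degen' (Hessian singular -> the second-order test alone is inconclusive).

Compute the Hessian H = grad^2 f:
  H = [[-9, -9], [-9, -9]]
Verify stationarity: grad f(x*) = H x* + g = (0, 0).
Eigenvalues of H: -18, 0.
H has a zero eigenvalue (singular; negative semidefinite but not definite), so H is neither positive definite, negative definite, nor indefinite. The second-order test alone is inconclusive -> degen.
(Indeed, f is constant along the null direction of H through x*, so x* is not a strict local extremum.)

degen


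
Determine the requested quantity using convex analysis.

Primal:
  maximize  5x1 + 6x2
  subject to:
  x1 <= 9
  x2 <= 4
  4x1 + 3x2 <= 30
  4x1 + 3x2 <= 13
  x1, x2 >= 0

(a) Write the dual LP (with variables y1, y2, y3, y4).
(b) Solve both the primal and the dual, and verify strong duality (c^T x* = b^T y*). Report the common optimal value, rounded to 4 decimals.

The standard primal-dual pair for 'max c^T x s.t. A x <= b, x >= 0' is:
  Dual:  min b^T y  s.t.  A^T y >= c,  y >= 0.

So the dual LP is:
  minimize  9y1 + 4y2 + 30y3 + 13y4
  subject to:
    y1 + 4y3 + 4y4 >= 5
    y2 + 3y3 + 3y4 >= 6
    y1, y2, y3, y4 >= 0

Solving the primal: x* = (0.25, 4).
  primal value c^T x* = 25.25.
Solving the dual: y* = (0, 2.25, 0, 1.25).
  dual value b^T y* = 25.25.
Strong duality: c^T x* = b^T y*. Confirmed.

25.25


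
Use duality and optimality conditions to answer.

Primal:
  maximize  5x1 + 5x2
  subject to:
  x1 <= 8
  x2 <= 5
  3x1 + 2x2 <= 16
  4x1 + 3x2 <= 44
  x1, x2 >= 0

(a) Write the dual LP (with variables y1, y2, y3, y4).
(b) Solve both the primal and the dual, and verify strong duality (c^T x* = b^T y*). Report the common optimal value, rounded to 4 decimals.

The standard primal-dual pair for 'max c^T x s.t. A x <= b, x >= 0' is:
  Dual:  min b^T y  s.t.  A^T y >= c,  y >= 0.

So the dual LP is:
  minimize  8y1 + 5y2 + 16y3 + 44y4
  subject to:
    y1 + 3y3 + 4y4 >= 5
    y2 + 2y3 + 3y4 >= 5
    y1, y2, y3, y4 >= 0

Solving the primal: x* = (2, 5).
  primal value c^T x* = 35.
Solving the dual: y* = (0, 1.6667, 1.6667, 0).
  dual value b^T y* = 35.
Strong duality: c^T x* = b^T y*. Confirmed.

35


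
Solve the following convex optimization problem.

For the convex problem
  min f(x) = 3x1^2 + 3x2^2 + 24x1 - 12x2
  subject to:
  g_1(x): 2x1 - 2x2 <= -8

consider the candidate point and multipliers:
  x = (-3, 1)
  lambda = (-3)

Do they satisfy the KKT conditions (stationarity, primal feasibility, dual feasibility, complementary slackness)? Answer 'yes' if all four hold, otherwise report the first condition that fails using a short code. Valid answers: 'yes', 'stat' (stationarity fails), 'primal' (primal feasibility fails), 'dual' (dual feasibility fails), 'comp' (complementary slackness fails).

Gradient of f: grad f(x) = Q x + c = (6, -6)
Constraint values g_i(x) = a_i^T x - b_i:
  g_1((-3, 1)) = 0
Stationarity residual: grad f(x) + sum_i lambda_i a_i = (0, 0)
  -> stationarity OK
Primal feasibility (all g_i <= 0): OK
Dual feasibility (all lambda_i >= 0): FAILS
Complementary slackness (lambda_i * g_i(x) = 0 for all i): OK

Verdict: the first failing condition is dual_feasibility -> dual.

dual


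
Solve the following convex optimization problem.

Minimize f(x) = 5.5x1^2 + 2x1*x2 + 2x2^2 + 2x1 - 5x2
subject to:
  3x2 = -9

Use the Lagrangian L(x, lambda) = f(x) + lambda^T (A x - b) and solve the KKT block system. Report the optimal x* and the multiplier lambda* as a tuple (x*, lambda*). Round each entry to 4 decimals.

Form the Lagrangian:
  L(x, lambda) = (1/2) x^T Q x + c^T x + lambda^T (A x - b)
Stationarity (grad_x L = 0): Q x + c + A^T lambda = 0.
Primal feasibility: A x = b.

This gives the KKT block system:
  [ Q   A^T ] [ x     ]   [-c ]
  [ A    0  ] [ lambda ] = [ b ]

Solving the linear system:
  x*      = (0.3636, -3)
  lambda* = (5.4242)
  f(x*)   = 32.2727

x* = (0.3636, -3), lambda* = (5.4242)


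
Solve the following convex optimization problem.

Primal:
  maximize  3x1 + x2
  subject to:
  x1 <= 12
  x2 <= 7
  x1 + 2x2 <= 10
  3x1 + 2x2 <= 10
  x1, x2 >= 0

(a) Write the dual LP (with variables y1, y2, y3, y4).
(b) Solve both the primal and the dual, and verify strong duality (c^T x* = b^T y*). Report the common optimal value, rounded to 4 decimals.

The standard primal-dual pair for 'max c^T x s.t. A x <= b, x >= 0' is:
  Dual:  min b^T y  s.t.  A^T y >= c,  y >= 0.

So the dual LP is:
  minimize  12y1 + 7y2 + 10y3 + 10y4
  subject to:
    y1 + y3 + 3y4 >= 3
    y2 + 2y3 + 2y4 >= 1
    y1, y2, y3, y4 >= 0

Solving the primal: x* = (3.3333, 0).
  primal value c^T x* = 10.
Solving the dual: y* = (0, 0, 0, 1).
  dual value b^T y* = 10.
Strong duality: c^T x* = b^T y*. Confirmed.

10


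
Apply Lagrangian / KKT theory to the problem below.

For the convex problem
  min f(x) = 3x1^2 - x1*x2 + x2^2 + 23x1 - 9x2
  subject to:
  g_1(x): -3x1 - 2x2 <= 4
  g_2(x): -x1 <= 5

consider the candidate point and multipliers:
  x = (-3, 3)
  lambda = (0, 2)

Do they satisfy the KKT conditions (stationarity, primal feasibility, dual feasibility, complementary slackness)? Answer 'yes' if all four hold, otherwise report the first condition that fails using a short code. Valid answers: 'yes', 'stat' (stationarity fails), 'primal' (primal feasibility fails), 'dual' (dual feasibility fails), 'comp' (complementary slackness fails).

Gradient of f: grad f(x) = Q x + c = (2, 0)
Constraint values g_i(x) = a_i^T x - b_i:
  g_1((-3, 3)) = -1
  g_2((-3, 3)) = -2
Stationarity residual: grad f(x) + sum_i lambda_i a_i = (0, 0)
  -> stationarity OK
Primal feasibility (all g_i <= 0): OK
Dual feasibility (all lambda_i >= 0): OK
Complementary slackness (lambda_i * g_i(x) = 0 for all i): FAILS

Verdict: the first failing condition is complementary_slackness -> comp.

comp


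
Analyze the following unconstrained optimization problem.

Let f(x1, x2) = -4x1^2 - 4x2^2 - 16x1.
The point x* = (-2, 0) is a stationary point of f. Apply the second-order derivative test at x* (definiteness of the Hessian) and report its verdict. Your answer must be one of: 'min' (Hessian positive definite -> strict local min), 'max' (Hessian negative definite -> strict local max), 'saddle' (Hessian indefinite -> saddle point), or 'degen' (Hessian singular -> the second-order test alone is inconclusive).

Compute the Hessian H = grad^2 f:
  H = [[-8, 0], [0, -8]]
Verify stationarity: grad f(x*) = H x* + g = (0, 0).
Eigenvalues of H: -8, -8.
Both eigenvalues < 0, so H is negative definite -> x* is a strict local max.

max


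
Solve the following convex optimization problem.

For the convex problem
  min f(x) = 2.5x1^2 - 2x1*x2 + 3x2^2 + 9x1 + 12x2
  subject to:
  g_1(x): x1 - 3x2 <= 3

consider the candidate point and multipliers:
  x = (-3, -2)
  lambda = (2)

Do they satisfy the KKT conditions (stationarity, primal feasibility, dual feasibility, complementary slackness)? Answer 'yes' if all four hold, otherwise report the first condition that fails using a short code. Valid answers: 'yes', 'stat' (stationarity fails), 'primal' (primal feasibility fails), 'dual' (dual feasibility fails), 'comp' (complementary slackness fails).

Gradient of f: grad f(x) = Q x + c = (-2, 6)
Constraint values g_i(x) = a_i^T x - b_i:
  g_1((-3, -2)) = 0
Stationarity residual: grad f(x) + sum_i lambda_i a_i = (0, 0)
  -> stationarity OK
Primal feasibility (all g_i <= 0): OK
Dual feasibility (all lambda_i >= 0): OK
Complementary slackness (lambda_i * g_i(x) = 0 for all i): OK

Verdict: yes, KKT holds.

yes


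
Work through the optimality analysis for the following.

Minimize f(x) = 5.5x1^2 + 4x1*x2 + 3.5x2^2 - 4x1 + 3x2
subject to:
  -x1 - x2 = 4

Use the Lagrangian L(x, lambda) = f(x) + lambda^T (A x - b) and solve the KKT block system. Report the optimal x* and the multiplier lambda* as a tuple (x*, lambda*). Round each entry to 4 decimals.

Form the Lagrangian:
  L(x, lambda) = (1/2) x^T Q x + c^T x + lambda^T (A x - b)
Stationarity (grad_x L = 0): Q x + c + A^T lambda = 0.
Primal feasibility: A x = b.

This gives the KKT block system:
  [ Q   A^T ] [ x     ]   [-c ]
  [ A    0  ] [ lambda ] = [ b ]

Solving the linear system:
  x*      = (-0.5, -3.5)
  lambda* = (-23.5)
  f(x*)   = 42.75

x* = (-0.5, -3.5), lambda* = (-23.5)


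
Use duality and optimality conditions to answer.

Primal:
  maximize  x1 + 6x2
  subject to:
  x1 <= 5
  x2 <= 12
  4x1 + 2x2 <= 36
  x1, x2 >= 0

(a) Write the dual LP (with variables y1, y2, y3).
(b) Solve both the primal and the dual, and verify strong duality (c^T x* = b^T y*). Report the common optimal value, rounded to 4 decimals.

The standard primal-dual pair for 'max c^T x s.t. A x <= b, x >= 0' is:
  Dual:  min b^T y  s.t.  A^T y >= c,  y >= 0.

So the dual LP is:
  minimize  5y1 + 12y2 + 36y3
  subject to:
    y1 + 4y3 >= 1
    y2 + 2y3 >= 6
    y1, y2, y3 >= 0

Solving the primal: x* = (3, 12).
  primal value c^T x* = 75.
Solving the dual: y* = (0, 5.5, 0.25).
  dual value b^T y* = 75.
Strong duality: c^T x* = b^T y*. Confirmed.

75


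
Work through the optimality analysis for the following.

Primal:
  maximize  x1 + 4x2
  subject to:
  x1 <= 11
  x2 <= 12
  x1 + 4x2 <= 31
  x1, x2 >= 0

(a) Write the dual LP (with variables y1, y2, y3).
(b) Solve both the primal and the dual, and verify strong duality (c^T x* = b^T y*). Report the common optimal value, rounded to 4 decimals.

The standard primal-dual pair for 'max c^T x s.t. A x <= b, x >= 0' is:
  Dual:  min b^T y  s.t.  A^T y >= c,  y >= 0.

So the dual LP is:
  minimize  11y1 + 12y2 + 31y3
  subject to:
    y1 + y3 >= 1
    y2 + 4y3 >= 4
    y1, y2, y3 >= 0

Solving the primal: x* = (0, 7.75).
  primal value c^T x* = 31.
Solving the dual: y* = (0, 0, 1).
  dual value b^T y* = 31.
Strong duality: c^T x* = b^T y*. Confirmed.

31


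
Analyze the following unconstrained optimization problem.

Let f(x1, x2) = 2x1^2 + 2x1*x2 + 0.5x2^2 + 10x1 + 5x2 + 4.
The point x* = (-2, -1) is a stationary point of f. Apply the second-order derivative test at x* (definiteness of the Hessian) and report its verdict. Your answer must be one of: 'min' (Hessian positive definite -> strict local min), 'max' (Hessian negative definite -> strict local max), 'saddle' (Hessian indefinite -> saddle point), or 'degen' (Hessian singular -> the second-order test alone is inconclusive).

Compute the Hessian H = grad^2 f:
  H = [[4, 2], [2, 1]]
Verify stationarity: grad f(x*) = H x* + g = (0, 0).
Eigenvalues of H: 0, 5.
H has a zero eigenvalue (singular; positive semidefinite but not definite), so H is neither positive definite, negative definite, nor indefinite. The second-order test alone is inconclusive -> degen.
(Indeed, f is constant along the null direction of H through x*, so x* is not a strict local extremum.)

degen


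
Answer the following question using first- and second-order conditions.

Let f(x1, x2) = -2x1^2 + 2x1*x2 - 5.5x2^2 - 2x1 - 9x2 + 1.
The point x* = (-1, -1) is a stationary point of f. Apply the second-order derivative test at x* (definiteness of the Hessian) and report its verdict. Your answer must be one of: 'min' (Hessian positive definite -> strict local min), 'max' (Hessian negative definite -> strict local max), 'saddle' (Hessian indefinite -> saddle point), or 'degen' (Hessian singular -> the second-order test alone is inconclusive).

Compute the Hessian H = grad^2 f:
  H = [[-4, 2], [2, -11]]
Verify stationarity: grad f(x*) = H x* + g = (0, 0).
Eigenvalues of H: -11.5311, -3.4689.
Both eigenvalues < 0, so H is negative definite -> x* is a strict local max.

max


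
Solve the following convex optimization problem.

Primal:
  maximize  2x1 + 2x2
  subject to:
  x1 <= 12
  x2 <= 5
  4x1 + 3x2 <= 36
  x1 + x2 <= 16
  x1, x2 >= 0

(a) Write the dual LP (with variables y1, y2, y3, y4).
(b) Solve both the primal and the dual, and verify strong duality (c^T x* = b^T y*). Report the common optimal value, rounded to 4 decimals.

The standard primal-dual pair for 'max c^T x s.t. A x <= b, x >= 0' is:
  Dual:  min b^T y  s.t.  A^T y >= c,  y >= 0.

So the dual LP is:
  minimize  12y1 + 5y2 + 36y3 + 16y4
  subject to:
    y1 + 4y3 + y4 >= 2
    y2 + 3y3 + y4 >= 2
    y1, y2, y3, y4 >= 0

Solving the primal: x* = (5.25, 5).
  primal value c^T x* = 20.5.
Solving the dual: y* = (0, 0.5, 0.5, 0).
  dual value b^T y* = 20.5.
Strong duality: c^T x* = b^T y*. Confirmed.

20.5


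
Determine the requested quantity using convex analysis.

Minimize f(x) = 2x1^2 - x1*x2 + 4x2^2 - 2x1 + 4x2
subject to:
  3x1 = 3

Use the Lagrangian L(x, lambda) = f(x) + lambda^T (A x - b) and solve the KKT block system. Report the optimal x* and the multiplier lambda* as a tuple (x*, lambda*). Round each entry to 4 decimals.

Form the Lagrangian:
  L(x, lambda) = (1/2) x^T Q x + c^T x + lambda^T (A x - b)
Stationarity (grad_x L = 0): Q x + c + A^T lambda = 0.
Primal feasibility: A x = b.

This gives the KKT block system:
  [ Q   A^T ] [ x     ]   [-c ]
  [ A    0  ] [ lambda ] = [ b ]

Solving the linear system:
  x*      = (1, -0.375)
  lambda* = (-0.7917)
  f(x*)   = -0.5625

x* = (1, -0.375), lambda* = (-0.7917)


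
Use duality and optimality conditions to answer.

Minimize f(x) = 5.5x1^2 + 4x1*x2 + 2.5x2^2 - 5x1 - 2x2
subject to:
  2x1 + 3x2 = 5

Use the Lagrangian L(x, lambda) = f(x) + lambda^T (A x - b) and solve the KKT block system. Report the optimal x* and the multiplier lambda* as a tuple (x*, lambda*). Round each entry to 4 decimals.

Form the Lagrangian:
  L(x, lambda) = (1/2) x^T Q x + c^T x + lambda^T (A x - b)
Stationarity (grad_x L = 0): Q x + c + A^T lambda = 0.
Primal feasibility: A x = b.

This gives the KKT block system:
  [ Q   A^T ] [ x     ]   [-c ]
  [ A    0  ] [ lambda ] = [ b ]

Solving the linear system:
  x*      = (0.3239, 1.4507)
  lambda* = (-2.1831)
  f(x*)   = 3.1972

x* = (0.3239, 1.4507), lambda* = (-2.1831)


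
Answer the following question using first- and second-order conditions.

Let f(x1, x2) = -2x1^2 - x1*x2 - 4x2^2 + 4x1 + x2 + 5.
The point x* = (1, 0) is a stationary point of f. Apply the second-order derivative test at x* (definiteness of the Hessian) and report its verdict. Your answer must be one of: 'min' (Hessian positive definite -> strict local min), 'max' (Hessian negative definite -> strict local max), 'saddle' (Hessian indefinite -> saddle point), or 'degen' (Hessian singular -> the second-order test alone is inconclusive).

Compute the Hessian H = grad^2 f:
  H = [[-4, -1], [-1, -8]]
Verify stationarity: grad f(x*) = H x* + g = (0, 0).
Eigenvalues of H: -8.2361, -3.7639.
Both eigenvalues < 0, so H is negative definite -> x* is a strict local max.

max


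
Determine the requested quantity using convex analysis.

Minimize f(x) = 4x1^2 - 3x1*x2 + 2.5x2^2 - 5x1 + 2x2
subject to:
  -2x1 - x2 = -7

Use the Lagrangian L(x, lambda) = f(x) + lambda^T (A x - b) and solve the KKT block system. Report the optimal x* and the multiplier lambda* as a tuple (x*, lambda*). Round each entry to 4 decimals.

Form the Lagrangian:
  L(x, lambda) = (1/2) x^T Q x + c^T x + lambda^T (A x - b)
Stationarity (grad_x L = 0): Q x + c + A^T lambda = 0.
Primal feasibility: A x = b.

This gives the KKT block system:
  [ Q   A^T ] [ x     ]   [-c ]
  [ A    0  ] [ lambda ] = [ b ]

Solving the linear system:
  x*      = (2.5, 2)
  lambda* = (4.5)
  f(x*)   = 11.5

x* = (2.5, 2), lambda* = (4.5)


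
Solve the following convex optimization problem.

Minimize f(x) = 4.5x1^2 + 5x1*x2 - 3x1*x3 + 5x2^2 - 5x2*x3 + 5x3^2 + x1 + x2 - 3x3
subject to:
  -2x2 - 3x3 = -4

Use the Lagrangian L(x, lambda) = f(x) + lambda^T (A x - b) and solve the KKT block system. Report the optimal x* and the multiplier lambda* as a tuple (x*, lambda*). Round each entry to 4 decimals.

Form the Lagrangian:
  L(x, lambda) = (1/2) x^T Q x + c^T x + lambda^T (A x - b)
Stationarity (grad_x L = 0): Q x + c + A^T lambda = 0.
Primal feasibility: A x = b.

This gives the KKT block system:
  [ Q   A^T ] [ x     ]   [-c ]
  [ A    0  ] [ lambda ] = [ b ]

Solving the linear system:
  x*      = (-0.1742, 0.6525, 0.8983)
  lambda* = (1.0812)
  f(x*)   = 1.054

x* = (-0.1742, 0.6525, 0.8983), lambda* = (1.0812)


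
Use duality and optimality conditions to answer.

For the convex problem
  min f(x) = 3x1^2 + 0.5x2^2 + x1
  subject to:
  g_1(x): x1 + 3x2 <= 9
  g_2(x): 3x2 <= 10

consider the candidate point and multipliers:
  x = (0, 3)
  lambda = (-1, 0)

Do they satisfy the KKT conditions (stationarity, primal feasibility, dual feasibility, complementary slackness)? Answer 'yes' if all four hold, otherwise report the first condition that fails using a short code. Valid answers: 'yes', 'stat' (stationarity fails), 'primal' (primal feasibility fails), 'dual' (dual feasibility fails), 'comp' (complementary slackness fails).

Gradient of f: grad f(x) = Q x + c = (1, 3)
Constraint values g_i(x) = a_i^T x - b_i:
  g_1((0, 3)) = 0
  g_2((0, 3)) = -1
Stationarity residual: grad f(x) + sum_i lambda_i a_i = (0, 0)
  -> stationarity OK
Primal feasibility (all g_i <= 0): OK
Dual feasibility (all lambda_i >= 0): FAILS
Complementary slackness (lambda_i * g_i(x) = 0 for all i): OK

Verdict: the first failing condition is dual_feasibility -> dual.

dual


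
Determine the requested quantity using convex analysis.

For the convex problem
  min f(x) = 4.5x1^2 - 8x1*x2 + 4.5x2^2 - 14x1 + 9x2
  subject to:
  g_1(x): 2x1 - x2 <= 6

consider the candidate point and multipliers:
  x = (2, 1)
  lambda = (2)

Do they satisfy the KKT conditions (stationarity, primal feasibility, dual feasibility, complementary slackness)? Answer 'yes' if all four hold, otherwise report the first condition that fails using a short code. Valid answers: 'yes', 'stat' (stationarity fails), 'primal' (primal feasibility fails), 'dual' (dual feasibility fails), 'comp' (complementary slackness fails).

Gradient of f: grad f(x) = Q x + c = (-4, 2)
Constraint values g_i(x) = a_i^T x - b_i:
  g_1((2, 1)) = -3
Stationarity residual: grad f(x) + sum_i lambda_i a_i = (0, 0)
  -> stationarity OK
Primal feasibility (all g_i <= 0): OK
Dual feasibility (all lambda_i >= 0): OK
Complementary slackness (lambda_i * g_i(x) = 0 for all i): FAILS

Verdict: the first failing condition is complementary_slackness -> comp.

comp


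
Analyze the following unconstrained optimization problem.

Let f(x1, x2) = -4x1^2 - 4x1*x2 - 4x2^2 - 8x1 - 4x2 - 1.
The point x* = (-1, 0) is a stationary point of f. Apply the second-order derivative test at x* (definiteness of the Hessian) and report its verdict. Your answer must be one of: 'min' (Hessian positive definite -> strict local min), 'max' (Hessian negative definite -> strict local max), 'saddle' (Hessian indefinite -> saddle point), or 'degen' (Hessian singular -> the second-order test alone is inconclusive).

Compute the Hessian H = grad^2 f:
  H = [[-8, -4], [-4, -8]]
Verify stationarity: grad f(x*) = H x* + g = (0, 0).
Eigenvalues of H: -12, -4.
Both eigenvalues < 0, so H is negative definite -> x* is a strict local max.

max


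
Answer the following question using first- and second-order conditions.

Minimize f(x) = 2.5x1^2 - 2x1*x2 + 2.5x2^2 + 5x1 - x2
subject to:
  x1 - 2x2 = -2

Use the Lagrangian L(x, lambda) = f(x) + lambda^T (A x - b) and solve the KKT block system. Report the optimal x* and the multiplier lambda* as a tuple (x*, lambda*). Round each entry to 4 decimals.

Form the Lagrangian:
  L(x, lambda) = (1/2) x^T Q x + c^T x + lambda^T (A x - b)
Stationarity (grad_x L = 0): Q x + c + A^T lambda = 0.
Primal feasibility: A x = b.

This gives the KKT block system:
  [ Q   A^T ] [ x     ]   [-c ]
  [ A    0  ] [ lambda ] = [ b ]

Solving the linear system:
  x*      = (-1.1765, 0.4118)
  lambda* = (1.7059)
  f(x*)   = -1.4412

x* = (-1.1765, 0.4118), lambda* = (1.7059)


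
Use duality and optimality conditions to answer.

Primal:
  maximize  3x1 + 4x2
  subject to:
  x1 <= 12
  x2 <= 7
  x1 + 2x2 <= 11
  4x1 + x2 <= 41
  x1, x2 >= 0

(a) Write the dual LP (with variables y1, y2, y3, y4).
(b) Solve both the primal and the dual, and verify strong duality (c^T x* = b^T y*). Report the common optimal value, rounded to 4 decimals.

The standard primal-dual pair for 'max c^T x s.t. A x <= b, x >= 0' is:
  Dual:  min b^T y  s.t.  A^T y >= c,  y >= 0.

So the dual LP is:
  minimize  12y1 + 7y2 + 11y3 + 41y4
  subject to:
    y1 + y3 + 4y4 >= 3
    y2 + 2y3 + y4 >= 4
    y1, y2, y3, y4 >= 0

Solving the primal: x* = (10.1429, 0.4286).
  primal value c^T x* = 32.1429.
Solving the dual: y* = (0, 0, 1.8571, 0.2857).
  dual value b^T y* = 32.1429.
Strong duality: c^T x* = b^T y*. Confirmed.

32.1429


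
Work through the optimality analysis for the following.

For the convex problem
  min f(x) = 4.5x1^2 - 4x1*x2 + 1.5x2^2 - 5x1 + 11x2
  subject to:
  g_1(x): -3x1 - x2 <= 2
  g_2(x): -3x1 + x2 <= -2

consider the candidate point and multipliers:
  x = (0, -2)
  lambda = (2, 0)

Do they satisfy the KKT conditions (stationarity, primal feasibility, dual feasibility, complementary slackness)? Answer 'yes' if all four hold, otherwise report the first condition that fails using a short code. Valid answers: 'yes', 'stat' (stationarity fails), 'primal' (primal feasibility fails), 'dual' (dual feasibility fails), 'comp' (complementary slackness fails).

Gradient of f: grad f(x) = Q x + c = (3, 5)
Constraint values g_i(x) = a_i^T x - b_i:
  g_1((0, -2)) = 0
  g_2((0, -2)) = 0
Stationarity residual: grad f(x) + sum_i lambda_i a_i = (-3, 3)
  -> stationarity FAILS
Primal feasibility (all g_i <= 0): OK
Dual feasibility (all lambda_i >= 0): OK
Complementary slackness (lambda_i * g_i(x) = 0 for all i): OK

Verdict: the first failing condition is stationarity -> stat.

stat


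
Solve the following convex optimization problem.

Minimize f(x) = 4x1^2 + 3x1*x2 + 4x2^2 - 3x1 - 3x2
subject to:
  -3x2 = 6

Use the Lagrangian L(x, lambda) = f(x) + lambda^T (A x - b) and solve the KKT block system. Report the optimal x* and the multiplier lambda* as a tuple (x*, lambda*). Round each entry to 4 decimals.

Form the Lagrangian:
  L(x, lambda) = (1/2) x^T Q x + c^T x + lambda^T (A x - b)
Stationarity (grad_x L = 0): Q x + c + A^T lambda = 0.
Primal feasibility: A x = b.

This gives the KKT block system:
  [ Q   A^T ] [ x     ]   [-c ]
  [ A    0  ] [ lambda ] = [ b ]

Solving the linear system:
  x*      = (1.125, -2)
  lambda* = (-5.2083)
  f(x*)   = 16.9375

x* = (1.125, -2), lambda* = (-5.2083)


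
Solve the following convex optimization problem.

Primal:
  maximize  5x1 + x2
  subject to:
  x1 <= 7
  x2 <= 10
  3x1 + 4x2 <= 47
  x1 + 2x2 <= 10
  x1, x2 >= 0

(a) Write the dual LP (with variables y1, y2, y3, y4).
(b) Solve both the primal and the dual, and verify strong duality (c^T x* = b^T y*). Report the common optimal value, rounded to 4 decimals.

The standard primal-dual pair for 'max c^T x s.t. A x <= b, x >= 0' is:
  Dual:  min b^T y  s.t.  A^T y >= c,  y >= 0.

So the dual LP is:
  minimize  7y1 + 10y2 + 47y3 + 10y4
  subject to:
    y1 + 3y3 + y4 >= 5
    y2 + 4y3 + 2y4 >= 1
    y1, y2, y3, y4 >= 0

Solving the primal: x* = (7, 1.5).
  primal value c^T x* = 36.5.
Solving the dual: y* = (4.5, 0, 0, 0.5).
  dual value b^T y* = 36.5.
Strong duality: c^T x* = b^T y*. Confirmed.

36.5


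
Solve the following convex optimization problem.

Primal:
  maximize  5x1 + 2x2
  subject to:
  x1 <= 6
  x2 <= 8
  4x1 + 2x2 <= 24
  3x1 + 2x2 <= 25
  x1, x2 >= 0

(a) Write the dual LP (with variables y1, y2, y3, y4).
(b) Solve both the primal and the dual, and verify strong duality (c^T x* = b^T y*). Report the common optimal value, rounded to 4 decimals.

The standard primal-dual pair for 'max c^T x s.t. A x <= b, x >= 0' is:
  Dual:  min b^T y  s.t.  A^T y >= c,  y >= 0.

So the dual LP is:
  minimize  6y1 + 8y2 + 24y3 + 25y4
  subject to:
    y1 + 4y3 + 3y4 >= 5
    y2 + 2y3 + 2y4 >= 2
    y1, y2, y3, y4 >= 0

Solving the primal: x* = (6, 0).
  primal value c^T x* = 30.
Solving the dual: y* = (0, 0, 1.25, 0).
  dual value b^T y* = 30.
Strong duality: c^T x* = b^T y*. Confirmed.

30


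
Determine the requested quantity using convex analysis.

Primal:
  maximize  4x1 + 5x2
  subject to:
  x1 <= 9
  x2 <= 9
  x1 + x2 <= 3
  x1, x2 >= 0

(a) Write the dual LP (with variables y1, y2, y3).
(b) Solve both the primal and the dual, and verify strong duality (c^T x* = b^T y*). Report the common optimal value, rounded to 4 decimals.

The standard primal-dual pair for 'max c^T x s.t. A x <= b, x >= 0' is:
  Dual:  min b^T y  s.t.  A^T y >= c,  y >= 0.

So the dual LP is:
  minimize  9y1 + 9y2 + 3y3
  subject to:
    y1 + y3 >= 4
    y2 + y3 >= 5
    y1, y2, y3 >= 0

Solving the primal: x* = (0, 3).
  primal value c^T x* = 15.
Solving the dual: y* = (0, 0, 5).
  dual value b^T y* = 15.
Strong duality: c^T x* = b^T y*. Confirmed.

15


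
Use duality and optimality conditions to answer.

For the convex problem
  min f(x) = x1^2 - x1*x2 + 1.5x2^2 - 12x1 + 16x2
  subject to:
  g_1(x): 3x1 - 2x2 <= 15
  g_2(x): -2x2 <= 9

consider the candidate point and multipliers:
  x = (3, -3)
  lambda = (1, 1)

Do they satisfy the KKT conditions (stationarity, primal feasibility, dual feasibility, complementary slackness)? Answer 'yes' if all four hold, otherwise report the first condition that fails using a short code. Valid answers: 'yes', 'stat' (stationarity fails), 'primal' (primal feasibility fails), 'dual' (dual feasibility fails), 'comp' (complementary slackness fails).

Gradient of f: grad f(x) = Q x + c = (-3, 4)
Constraint values g_i(x) = a_i^T x - b_i:
  g_1((3, -3)) = 0
  g_2((3, -3)) = -3
Stationarity residual: grad f(x) + sum_i lambda_i a_i = (0, 0)
  -> stationarity OK
Primal feasibility (all g_i <= 0): OK
Dual feasibility (all lambda_i >= 0): OK
Complementary slackness (lambda_i * g_i(x) = 0 for all i): FAILS

Verdict: the first failing condition is complementary_slackness -> comp.

comp


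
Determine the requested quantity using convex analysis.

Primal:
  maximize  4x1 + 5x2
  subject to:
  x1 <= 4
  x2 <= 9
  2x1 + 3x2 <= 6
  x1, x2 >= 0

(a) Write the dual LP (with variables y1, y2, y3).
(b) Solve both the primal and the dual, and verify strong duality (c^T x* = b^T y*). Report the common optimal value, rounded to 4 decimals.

The standard primal-dual pair for 'max c^T x s.t. A x <= b, x >= 0' is:
  Dual:  min b^T y  s.t.  A^T y >= c,  y >= 0.

So the dual LP is:
  minimize  4y1 + 9y2 + 6y3
  subject to:
    y1 + 2y3 >= 4
    y2 + 3y3 >= 5
    y1, y2, y3 >= 0

Solving the primal: x* = (3, 0).
  primal value c^T x* = 12.
Solving the dual: y* = (0, 0, 2).
  dual value b^T y* = 12.
Strong duality: c^T x* = b^T y*. Confirmed.

12


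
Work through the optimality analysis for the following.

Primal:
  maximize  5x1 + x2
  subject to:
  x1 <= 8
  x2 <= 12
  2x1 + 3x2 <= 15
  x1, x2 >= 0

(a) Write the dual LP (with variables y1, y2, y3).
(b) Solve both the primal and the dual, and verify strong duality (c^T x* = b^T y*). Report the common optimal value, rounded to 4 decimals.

The standard primal-dual pair for 'max c^T x s.t. A x <= b, x >= 0' is:
  Dual:  min b^T y  s.t.  A^T y >= c,  y >= 0.

So the dual LP is:
  minimize  8y1 + 12y2 + 15y3
  subject to:
    y1 + 2y3 >= 5
    y2 + 3y3 >= 1
    y1, y2, y3 >= 0

Solving the primal: x* = (7.5, 0).
  primal value c^T x* = 37.5.
Solving the dual: y* = (0, 0, 2.5).
  dual value b^T y* = 37.5.
Strong duality: c^T x* = b^T y*. Confirmed.

37.5


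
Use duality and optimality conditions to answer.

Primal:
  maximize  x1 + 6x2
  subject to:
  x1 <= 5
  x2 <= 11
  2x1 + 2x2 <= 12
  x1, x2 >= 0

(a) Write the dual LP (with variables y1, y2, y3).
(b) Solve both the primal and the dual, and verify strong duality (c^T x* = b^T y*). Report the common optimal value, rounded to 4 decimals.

The standard primal-dual pair for 'max c^T x s.t. A x <= b, x >= 0' is:
  Dual:  min b^T y  s.t.  A^T y >= c,  y >= 0.

So the dual LP is:
  minimize  5y1 + 11y2 + 12y3
  subject to:
    y1 + 2y3 >= 1
    y2 + 2y3 >= 6
    y1, y2, y3 >= 0

Solving the primal: x* = (0, 6).
  primal value c^T x* = 36.
Solving the dual: y* = (0, 0, 3).
  dual value b^T y* = 36.
Strong duality: c^T x* = b^T y*. Confirmed.

36


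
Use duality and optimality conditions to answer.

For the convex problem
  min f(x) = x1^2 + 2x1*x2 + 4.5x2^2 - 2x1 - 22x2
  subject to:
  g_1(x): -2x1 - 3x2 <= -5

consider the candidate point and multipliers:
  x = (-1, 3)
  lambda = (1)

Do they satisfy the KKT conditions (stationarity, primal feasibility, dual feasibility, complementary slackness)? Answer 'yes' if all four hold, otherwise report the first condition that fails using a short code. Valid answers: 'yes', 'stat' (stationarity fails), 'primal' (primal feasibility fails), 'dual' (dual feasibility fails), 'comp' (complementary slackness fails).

Gradient of f: grad f(x) = Q x + c = (2, 3)
Constraint values g_i(x) = a_i^T x - b_i:
  g_1((-1, 3)) = -2
Stationarity residual: grad f(x) + sum_i lambda_i a_i = (0, 0)
  -> stationarity OK
Primal feasibility (all g_i <= 0): OK
Dual feasibility (all lambda_i >= 0): OK
Complementary slackness (lambda_i * g_i(x) = 0 for all i): FAILS

Verdict: the first failing condition is complementary_slackness -> comp.

comp


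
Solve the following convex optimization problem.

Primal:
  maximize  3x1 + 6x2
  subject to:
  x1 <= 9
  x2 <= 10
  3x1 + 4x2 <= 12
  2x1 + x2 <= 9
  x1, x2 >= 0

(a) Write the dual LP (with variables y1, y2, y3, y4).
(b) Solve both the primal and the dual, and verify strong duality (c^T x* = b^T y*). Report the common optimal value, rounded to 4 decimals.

The standard primal-dual pair for 'max c^T x s.t. A x <= b, x >= 0' is:
  Dual:  min b^T y  s.t.  A^T y >= c,  y >= 0.

So the dual LP is:
  minimize  9y1 + 10y2 + 12y3 + 9y4
  subject to:
    y1 + 3y3 + 2y4 >= 3
    y2 + 4y3 + y4 >= 6
    y1, y2, y3, y4 >= 0

Solving the primal: x* = (0, 3).
  primal value c^T x* = 18.
Solving the dual: y* = (0, 0, 1.5, 0).
  dual value b^T y* = 18.
Strong duality: c^T x* = b^T y*. Confirmed.

18


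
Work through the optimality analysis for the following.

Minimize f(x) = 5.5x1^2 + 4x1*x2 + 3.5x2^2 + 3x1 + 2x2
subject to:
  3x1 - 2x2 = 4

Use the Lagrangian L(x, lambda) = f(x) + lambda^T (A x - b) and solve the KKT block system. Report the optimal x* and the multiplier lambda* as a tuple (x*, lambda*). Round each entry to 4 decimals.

Form the Lagrangian:
  L(x, lambda) = (1/2) x^T Q x + c^T x + lambda^T (A x - b)
Stationarity (grad_x L = 0): Q x + c + A^T lambda = 0.
Primal feasibility: A x = b.

This gives the KKT block system:
  [ Q   A^T ] [ x     ]   [-c ]
  [ A    0  ] [ lambda ] = [ b ]

Solving the linear system:
  x*      = (0.5935, -1.1097)
  lambda* = (-1.6968)
  f(x*)   = 3.1742

x* = (0.5935, -1.1097), lambda* = (-1.6968)


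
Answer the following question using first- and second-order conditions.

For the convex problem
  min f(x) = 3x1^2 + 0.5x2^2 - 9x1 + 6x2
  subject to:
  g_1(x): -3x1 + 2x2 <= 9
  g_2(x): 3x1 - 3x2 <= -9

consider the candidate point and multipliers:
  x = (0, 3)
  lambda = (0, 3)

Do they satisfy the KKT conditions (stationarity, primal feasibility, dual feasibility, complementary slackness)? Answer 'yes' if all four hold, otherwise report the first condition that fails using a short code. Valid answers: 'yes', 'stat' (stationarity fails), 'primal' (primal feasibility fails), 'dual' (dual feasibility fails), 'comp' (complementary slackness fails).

Gradient of f: grad f(x) = Q x + c = (-9, 9)
Constraint values g_i(x) = a_i^T x - b_i:
  g_1((0, 3)) = -3
  g_2((0, 3)) = 0
Stationarity residual: grad f(x) + sum_i lambda_i a_i = (0, 0)
  -> stationarity OK
Primal feasibility (all g_i <= 0): OK
Dual feasibility (all lambda_i >= 0): OK
Complementary slackness (lambda_i * g_i(x) = 0 for all i): OK

Verdict: yes, KKT holds.

yes


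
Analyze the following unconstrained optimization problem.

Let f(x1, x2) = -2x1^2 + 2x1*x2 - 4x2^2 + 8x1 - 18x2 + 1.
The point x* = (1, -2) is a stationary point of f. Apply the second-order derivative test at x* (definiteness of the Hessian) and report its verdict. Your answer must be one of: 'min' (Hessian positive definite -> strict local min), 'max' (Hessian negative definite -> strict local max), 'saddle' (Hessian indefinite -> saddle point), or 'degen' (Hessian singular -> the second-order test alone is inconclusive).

Compute the Hessian H = grad^2 f:
  H = [[-4, 2], [2, -8]]
Verify stationarity: grad f(x*) = H x* + g = (0, 0).
Eigenvalues of H: -8.8284, -3.1716.
Both eigenvalues < 0, so H is negative definite -> x* is a strict local max.

max


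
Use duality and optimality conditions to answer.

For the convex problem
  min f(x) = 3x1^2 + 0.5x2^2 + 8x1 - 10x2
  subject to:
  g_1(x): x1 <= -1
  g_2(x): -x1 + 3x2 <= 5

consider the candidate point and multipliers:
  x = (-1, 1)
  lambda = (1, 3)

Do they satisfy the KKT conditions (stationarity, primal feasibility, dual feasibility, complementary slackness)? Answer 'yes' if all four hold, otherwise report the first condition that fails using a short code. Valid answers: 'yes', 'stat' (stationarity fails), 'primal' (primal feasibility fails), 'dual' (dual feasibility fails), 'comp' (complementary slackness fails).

Gradient of f: grad f(x) = Q x + c = (2, -9)
Constraint values g_i(x) = a_i^T x - b_i:
  g_1((-1, 1)) = 0
  g_2((-1, 1)) = -1
Stationarity residual: grad f(x) + sum_i lambda_i a_i = (0, 0)
  -> stationarity OK
Primal feasibility (all g_i <= 0): OK
Dual feasibility (all lambda_i >= 0): OK
Complementary slackness (lambda_i * g_i(x) = 0 for all i): FAILS

Verdict: the first failing condition is complementary_slackness -> comp.

comp
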